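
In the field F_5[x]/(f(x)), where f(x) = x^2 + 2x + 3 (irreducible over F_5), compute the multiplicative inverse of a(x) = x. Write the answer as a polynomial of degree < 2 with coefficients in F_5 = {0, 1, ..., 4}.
a(x)^(-1) ≡ 3x + 1 (mod f(x))

Since f is irreducible over F_5, F_5[x]/(f) is a field and a(x) ≠ 0 has an inverse. Apply the extended Euclidean algorithm to f(x) and a(x) in F_5[x]: f(x) = (x + 2)·a(x) + (3). The last nonzero remainder is the constant 3 = gcd(f, a) in F_5. Back-substituting through the division chain expresses 3 = s(x)·a(x) + t(x)·f(x) with s(x) ≡ 4x + 3 (mod f), so (4x + 3)·a(x) ≡ 3 (mod f). Multiplying by 3^(-1) ≡ 2 in F_5 gives a(x)^(-1) ≡ 2·(4x + 3) ≡ 3x + 1 (mod f). Check: (x)·(3x + 1) = 3x^2 + x ≡ 1 (mod x^2 + 2x + 3).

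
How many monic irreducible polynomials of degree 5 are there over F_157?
There are 19077798480 monic irreducible polynomials of degree 5 over F_157

Each element of F_{157^5} that lies in no proper subfield is a root of exactly one monic irreducible of degree 5 over F_157, and each such polynomial has 5 distinct roots in F_{157^5}. By Möbius inversion the count is N_157(5) = (1/5) Σ_{d|5} μ(5/d) · 157^d = (1/5)(μ(5)·157^1 + μ(1)·157^5) = 95388992400/5 = 19077798480.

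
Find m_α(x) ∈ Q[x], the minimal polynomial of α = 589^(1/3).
m_α(x) = x^3 - 589

α satisfies α^3 = 589, so x^3 - 589 annihilates α. By the rational root test, a rational root p/q (in lowest terms) of x^3 - 589 would satisfy p^3 = 589 q^3, forcing q = 1 and p^3 = 589; but 589 is not a perfect cube, contradiction. A monic cubic over Q with no rational root is irreducible (any nontrivial factorization would include a linear factor). Hence x^3 - 589 is the minimal polynomial of α, and in particular [Q(α):Q] = 3.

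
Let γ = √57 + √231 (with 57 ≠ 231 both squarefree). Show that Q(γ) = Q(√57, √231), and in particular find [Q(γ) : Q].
[Q(γ) : Q] = 4 (equivalently, Q(γ) = Q(√57, √231))

Obviously Q(γ) ⊆ Q(√57, √231), and [Q(√57, √231):Q] = 4 (since 57, 231 are distinct squarefree integers > 1 with 13167 not a perfect square). To show equality we compute the minimal polynomial of γ. From γ = √57 + √231: γ^2 = 57 + 2√(13167) + 231 = 288 + 2√(13167), so γ^2 - 288 = 2√(13167); squaring, (γ^2 - 288)^2 = 4·13167, i.e. γ^4 - 576γ^2 + 82944 - 52668 = 0, i.e. γ^4 - 576γ^2 + 30276 = 0. So γ is a root of x^4 - 576x^2 + 30276. This polynomial is irreducible over Q: it has no rational root (each ±√57 ± √231 is irrational), and any factorization into two quadratics over Q would force √(13167) ∈ Q (pairing opposite roots) or √57, √231 ∈ Q (other pairings), all impossible. Hence [Q(γ):Q] = 4 = [Q(√57, √231):Q], so Q(γ) = Q(√57, √231).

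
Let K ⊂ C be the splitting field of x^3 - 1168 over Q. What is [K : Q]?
[K : Q] = 6

The roots of x^3 - 1168 are ∛1168, ω∛1168, ω^2∛1168 where ω = e^(2πi/3) is a primitive cube root of unity, so K = Q(∛1168, ω). Now [Q(∛1168):Q] = 3 (since 1168 is not a perfect cube, x^3 - 1168 is irreducible) and [Q(ω):Q] = 2. Both 2 and 3 divide [K:Q], and [K:Q] ≤ 3·2 = 6, so [K:Q] = 6. (Equivalently: Q(∛1168) ⊂ R but ω ∉ R, so [K : Q(∛1168)] = 2.)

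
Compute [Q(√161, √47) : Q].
[Q(√161, √47) : Q] = 4

[Q(√161):Q] = 2 (min poly x^2 - 161, irreducible since 161 is squarefree > 1). For the top step, suppose √47 ∈ Q(√161), say √47 = c + d√161 with c, d ∈ Q. Squaring: 47 = c^2 + 161d^2 + 2cd√161. Since √161 ∉ Q this forces 2cd = 0. If d = 0 then √47 = c ∈ Q, contradicting 47 squarefree > 1. If c = 0 then 47 = 161d^2, so 161·47 = (161d)^2 is a perfect square in Q — but 161·47 = 7567 is not a perfect square (since 161 and 47 are distinct squarefree integers). Contradiction. Hence √47 ∉ Q(√161), so x^2 - 47 stays irreducible over Q(√161) and [Q(√161, √47) : Q(√161)] = 2. By the tower law, [Q(√161, √47) : Q] = 2 · 2 = 4.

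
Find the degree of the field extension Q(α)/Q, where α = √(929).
[Q(α):Q] = 2

[Q(α):Q] equals the degree of the minimal polynomial of α. Here α^2 = 929 and x^2 - 929 is irreducible (d = 929 is squarefree, ≠ 1, hence not a square), so deg(m_α) = 2. Thus [Q(α):Q] = 2.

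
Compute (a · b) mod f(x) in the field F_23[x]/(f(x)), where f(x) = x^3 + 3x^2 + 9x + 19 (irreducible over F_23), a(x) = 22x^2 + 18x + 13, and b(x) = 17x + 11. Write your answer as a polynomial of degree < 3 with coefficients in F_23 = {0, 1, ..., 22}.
a · b ≡ x^2 + 20x + 6 (mod f(x))

Multiply in F_23[x]: a(x)·b(x) = (22x^2 + 18x + 13)·(17x + 11) = 6x^3 + 19x^2 + 5x + 5. This has degree ≥ 3, so divide by f(x) over F_23: 6x^3 + 19x^2 + 5x + 5 = (6)·(x^3 + 3x^2 + 9x + 19) + (x^2 + 20x + 6). Hence a·b ≡ x^2 + 20x + 6 (mod f). (F_23[x]/(f) is a field with 23^3 = 12167 elements since f is irreducible of degree 3.)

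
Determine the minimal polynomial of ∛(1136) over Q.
m_α(x) = x^3 - 1136

α satisfies α^3 = 1136, so x^3 - 1136 annihilates α. By the rational root test, a rational root p/q (in lowest terms) of x^3 - 1136 would satisfy p^3 = 1136 q^3, forcing q = 1 and p^3 = 1136; but 1136 is not a perfect cube, contradiction. A monic cubic over Q with no rational root is irreducible (any nontrivial factorization would include a linear factor). Hence x^3 - 1136 is the minimal polynomial of α, and in particular [Q(α):Q] = 3.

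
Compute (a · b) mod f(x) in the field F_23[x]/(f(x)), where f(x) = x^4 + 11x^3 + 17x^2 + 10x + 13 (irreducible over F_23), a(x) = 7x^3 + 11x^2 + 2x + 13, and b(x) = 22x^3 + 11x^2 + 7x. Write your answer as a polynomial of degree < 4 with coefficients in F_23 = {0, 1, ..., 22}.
a · b ≡ 3x^3 + 3x^2 + 6x + 20 (mod f(x))

Multiply in F_23[x]: a(x)·b(x) = (7x^3 + 11x^2 + 2x + 13)·(22x^3 + 11x^2 + 7x) = 16x^6 + 20x^5 + 7x^4 + 17x^3 + 19x^2 + 22x. This has degree ≥ 4, so divide by f(x) over F_23: 16x^6 + 20x^5 + 7x^4 + 17x^3 + 19x^2 + 22x = (16x^2 + 5x + 2)·(x^4 + 11x^3 + 17x^2 + 10x + 13) + (3x^3 + 3x^2 + 6x + 20). Hence a·b ≡ 3x^3 + 3x^2 + 6x + 20 (mod f). (F_23[x]/(f) is a field with 23^4 = 279841 elements since f is irreducible of degree 4.)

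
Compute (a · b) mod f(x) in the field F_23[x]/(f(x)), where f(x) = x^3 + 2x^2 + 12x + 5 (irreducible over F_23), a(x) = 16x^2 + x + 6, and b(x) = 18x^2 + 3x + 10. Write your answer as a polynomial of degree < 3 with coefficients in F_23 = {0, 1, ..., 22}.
a · b ≡ 20x^2 + 16x + 11 (mod f(x))

Multiply in F_23[x]: a(x)·b(x) = (16x^2 + x + 6)·(18x^2 + 3x + 10) = 12x^4 + 20x^3 + 18x^2 + 5x + 14. This has degree ≥ 3, so divide by f(x) over F_23: 12x^4 + 20x^3 + 18x^2 + 5x + 14 = (12x + 19)·(x^3 + 2x^2 + 12x + 5) + (20x^2 + 16x + 11). Hence a·b ≡ 20x^2 + 16x + 11 (mod f). (F_23[x]/(f) is a field with 23^3 = 12167 elements since f is irreducible of degree 3.)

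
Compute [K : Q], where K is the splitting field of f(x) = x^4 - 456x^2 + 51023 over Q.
[K : Q] = 4

Solving the quadratic in x^2: x^2 = (456 ± √(456^2 - 4·51023))/2 = (456 ± √3844)/2 = (456 ± 62)/2, giving x^2 = 259 or x^2 = 197. So f(x) = (x^2 - 259)(x^2 - 197) and the roots of f are ±√259, ±√197. Hence the splitting field is K = Q(√259, √197). Since 259 and 197 are distinct squarefree integers > 1, their product 51023 is not a perfect square, so √197 ∉ Q(√259). By the tower law [K:Q] = [Q(√259,√197):Q(√259)] · [Q(√259):Q] = 2 · 2 = 4.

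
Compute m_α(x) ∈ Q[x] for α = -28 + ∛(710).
m_α(x) = x^3 + 84x^2 + 2352x + 21242

Set β = α + 28 = ∛(710), so β^3 = 710. Then (α + 28)^3 - 710 = 0, i.e. α is a root of g(x) = (x + 28)^3 - 710 = x^3 + 84x^2 + 2352x + 21242. Since g(x) = h(x + 28) where h(x) = x^3 - 710, and h is irreducible over Q (because 710 is not a perfect cube, so h has no rational root, and a monic cubic with no rational root is irreducible), g is also irreducible (irreducibility is preserved under the substitution x → x + 28). Hence m_α(x) = x^3 + 84x^2 + 2352x + 21242.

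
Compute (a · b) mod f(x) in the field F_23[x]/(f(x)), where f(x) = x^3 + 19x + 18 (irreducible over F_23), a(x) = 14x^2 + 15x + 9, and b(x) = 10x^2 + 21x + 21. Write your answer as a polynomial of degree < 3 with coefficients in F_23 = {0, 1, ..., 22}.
a · b ≡ 17x^2 + 13x + 17 (mod f(x))

Multiply in F_23[x]: a(x)·b(x) = (14x^2 + 15x + 9)·(10x^2 + 21x + 21) = 2x^4 + 7x^3 + 9x^2 + 21x + 5. This has degree ≥ 3, so divide by f(x) over F_23: 2x^4 + 7x^3 + 9x^2 + 21x + 5 = (2x + 7)·(x^3 + 19x + 18) + (17x^2 + 13x + 17). Hence a·b ≡ 17x^2 + 13x + 17 (mod f). (F_23[x]/(f) is a field with 23^3 = 12167 elements since f is irreducible of degree 3.)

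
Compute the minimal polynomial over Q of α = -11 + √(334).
m_α(x) = x^2 + 22x - 213

From α + 11 = √(334), squaring gives (α + 11)^2 = 334, i.e. α^2 + 22α + 121 = 334, so α^2 + 22α - 213 = 0. The discriminant of x^2 + 22x - 213 is (22)^2 - 4·(-213) = 484 + 852 = 1336, and 4·(334) is not a perfect square in Q since 334 is squarefree and ≠ 1. Hence x^2 + 22x - 213 is irreducible over Q and is the minimal polynomial of α.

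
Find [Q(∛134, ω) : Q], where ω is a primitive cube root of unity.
[Q(∛134, ω) : Q] = 6

[Q(∛134):Q] = 3 (min poly x^3 - 134, irreducible since 134 is not a perfect cube). [Q(ω):Q] = 2 (min poly x^2 + x + 1). Since Q(∛134) ⊂ R and ω ∉ R, we have ω ∉ Q(∛134), so x^2 + x + 1 remains irreducible over Q(∛134) and [Q(∛134, ω) : Q(∛134)] = 2. By the tower law, [Q(∛134, ω) : Q] = 3 · 2 = 6. (In fact Q(∛134, ω) is the splitting field of x^3 - 134 over Q.)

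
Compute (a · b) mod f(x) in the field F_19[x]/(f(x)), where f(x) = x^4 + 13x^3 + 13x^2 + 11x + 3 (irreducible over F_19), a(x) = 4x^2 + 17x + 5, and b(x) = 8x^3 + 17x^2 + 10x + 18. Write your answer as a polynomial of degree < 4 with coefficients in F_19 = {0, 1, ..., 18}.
a · b ≡ 11x^3 + 14x^2 + 8x + 4 (mod f(x))

Multiply in F_19[x]: a(x)·b(x) = (4x^2 + 17x + 5)·(8x^3 + 17x^2 + 10x + 18) = 13x^5 + 14x^4 + 8x^3 + 4x^2 + 14x + 14. This has degree ≥ 4, so divide by f(x) over F_19: 13x^5 + 14x^4 + 8x^3 + 4x^2 + 14x + 14 = (13x + 16)·(x^4 + 13x^3 + 13x^2 + 11x + 3) + (11x^3 + 14x^2 + 8x + 4). Hence a·b ≡ 11x^3 + 14x^2 + 8x + 4 (mod f). (F_19[x]/(f) is a field with 19^4 = 130321 elements since f is irreducible of degree 4.)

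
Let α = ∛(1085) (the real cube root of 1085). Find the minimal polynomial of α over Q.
m_α(x) = x^3 - 1085

α satisfies α^3 = 1085, so x^3 - 1085 annihilates α. By the rational root test, a rational root p/q (in lowest terms) of x^3 - 1085 would satisfy p^3 = 1085 q^3, forcing q = 1 and p^3 = 1085; but 1085 is not a perfect cube, contradiction. A monic cubic over Q with no rational root is irreducible (any nontrivial factorization would include a linear factor). Hence x^3 - 1085 is the minimal polynomial of α, and in particular [Q(α):Q] = 3.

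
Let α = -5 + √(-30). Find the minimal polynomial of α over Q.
m_α(x) = x^2 + 10x + 55

From α + 5 = √(-30), squaring gives (α + 5)^2 = -30, i.e. α^2 + 10α + 25 = -30, so α^2 + 10α + 55 = 0. The discriminant of x^2 + 10x + 55 is (10)^2 - 4·(55) = 100 - 220 = -120, and 4·(-30) is not a perfect square in Q since -30 is squarefree and ≠ 1. Hence x^2 + 10x + 55 is irreducible over Q and is the minimal polynomial of α.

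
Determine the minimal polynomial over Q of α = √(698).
m_α(x) = x^2 - 698

α satisfies α^2 - 698 = 0, so x^2 - 698 annihilates α. Since d = 698 is squarefree and ≠ 1, it is not a perfect square in Q, so x^2 - 698 has no rational root and is therefore irreducible over Q (a degree-2 polynomial over a field is irreducible iff it has no root). Hence m_α(x) = x^2 - 698.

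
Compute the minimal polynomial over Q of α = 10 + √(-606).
m_α(x) = x^2 - 20x + 706

From α - 10 = √(-606), squaring gives (α - 10)^2 = -606, i.e. α^2 - 20α + 100 = -606, so α^2 - 20α + 706 = 0. The discriminant of x^2 - 20x + 706 is (-20)^2 - 4·(706) = 400 - 2824 = -2424, and 4·(-606) is not a perfect square in Q since -606 is squarefree and ≠ 1. Hence x^2 - 20x + 706 is irreducible over Q and is the minimal polynomial of α.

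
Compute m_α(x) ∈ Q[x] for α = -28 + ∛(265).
m_α(x) = x^3 + 84x^2 + 2352x + 21687

Set β = α + 28 = ∛(265), so β^3 = 265. Then (α + 28)^3 - 265 = 0, i.e. α is a root of g(x) = (x + 28)^3 - 265 = x^3 + 84x^2 + 2352x + 21687. Since g(x) = h(x + 28) where h(x) = x^3 - 265, and h is irreducible over Q (because 265 is not a perfect cube, so h has no rational root, and a monic cubic with no rational root is irreducible), g is also irreducible (irreducibility is preserved under the substitution x → x + 28). Hence m_α(x) = x^3 + 84x^2 + 2352x + 21687.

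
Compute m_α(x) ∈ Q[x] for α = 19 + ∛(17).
m_α(x) = x^3 - 57x^2 + 1083x - 6876

Set β = α - 19 = ∛(17), so β^3 = 17. Then (α - 19)^3 - 17 = 0, i.e. α is a root of g(x) = (x - 19)^3 - 17 = x^3 - 57x^2 + 1083x - 6876. Since g(x) = h(x - 19) where h(x) = x^3 - 17, and h is irreducible over Q (because 17 is not a perfect cube, so h has no rational root, and a monic cubic with no rational root is irreducible), g is also irreducible (irreducibility is preserved under the substitution x → x - 19). Hence m_α(x) = x^3 - 57x^2 + 1083x - 6876.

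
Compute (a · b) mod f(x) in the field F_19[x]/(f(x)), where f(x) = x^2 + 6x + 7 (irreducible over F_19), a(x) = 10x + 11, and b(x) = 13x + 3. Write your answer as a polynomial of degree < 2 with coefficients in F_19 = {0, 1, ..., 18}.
a · b ≡ x + 16 (mod f(x))

Multiply in F_19[x]: a(x)·b(x) = (10x + 11)·(13x + 3) = 16x^2 + 2x + 14. This has degree ≥ 2, so divide by f(x) over F_19: 16x^2 + 2x + 14 = (16)·(x^2 + 6x + 7) + (x + 16). Hence a·b ≡ x + 16 (mod f). (F_19[x]/(f) is a field with 19^2 = 361 elements since f is irreducible of degree 2.)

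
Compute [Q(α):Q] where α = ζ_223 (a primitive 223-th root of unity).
[Q(α):Q] = 222

The minimal polynomial of ζ_223 over Q is the 223-th cyclotomic polynomial Φ_223(x), which is irreducible over Q and has degree φ(223) = 222. Hence [Q(α):Q] = φ(223) = 222.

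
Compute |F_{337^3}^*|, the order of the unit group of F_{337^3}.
|F_{337^3}^*| = 38272752

F_{337^3} has 337^3 = 38272753 elements; its multiplicative group consists of all nonzero elements, so |F_{337^3}^*| = 38272753 - 1 = 38272752. (It is cyclic since any finite subgroup of the multiplicative group of a field is cyclic.)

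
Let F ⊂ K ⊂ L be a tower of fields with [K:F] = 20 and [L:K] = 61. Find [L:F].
[L:F] = 1220

The tower law says that for any tower of field extensions F ⊂ K ⊂ L with finite degrees, [L:F] = [L:K] · [K:F]. Here this gives [L:F] = 61 · 20 = 1220.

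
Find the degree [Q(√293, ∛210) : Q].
[Q(√293, ∛210) : Q] = 6

Let L = Q(√293, ∛210). Since Q(√293) ⊂ L and [Q(√293):Q] = 2, the tower law gives 2 | [L:Q]. Likewise Q(∛210) ⊂ L with [Q(∛210):Q] = 3 (because 210 is not a perfect cube), so 3 | [L:Q]. As gcd(2,3) = 1, [L:Q] is divisible by 6. Conversely L is generated over Q by √293 and ∛210, so [L:Q] ≤ 2·3 = 6. Therefore [Q(√293, ∛210) : Q] = 6.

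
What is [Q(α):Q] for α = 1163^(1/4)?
[Q(α):Q] = 4

α is a root of x^4 - 1163. By Eisenstein's criterion at the prime p = 1163 (which divides the constant term 1163 but p^2 = 1352569 does not, since 1163 is squarefree), x^4 - 1163 is irreducible over Q. Hence [Q(α):Q] = 4.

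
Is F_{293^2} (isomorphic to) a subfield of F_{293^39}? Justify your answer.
No: F_{293^2} is not a subfield of F_{293^39}

F_{p^m} embeds in F_{p^n} iff m | n. Here 2 ∤ 39 (since 39 = 19·2 + 1 with remainder 1 ≠ 0), so F_{293^2} is not a subfield of F_{293^39}. Equivalently: if it were, the tower law would give 2 = [F_{293^2}:F_293] dividing [F_{293^39}:F_293] = 39, contradiction.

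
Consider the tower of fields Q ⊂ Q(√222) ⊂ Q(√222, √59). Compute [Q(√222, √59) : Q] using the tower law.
[Q(√222, √59) : Q] = 4

[Q(√222):Q] = 2 (min poly x^2 - 222, irreducible since 222 is squarefree > 1). For the top step, suppose √59 ∈ Q(√222), say √59 = c + d√222 with c, d ∈ Q. Squaring: 59 = c^2 + 222d^2 + 2cd√222. Since √222 ∉ Q this forces 2cd = 0. If d = 0 then √59 = c ∈ Q, contradicting 59 squarefree > 1. If c = 0 then 59 = 222d^2, so 222·59 = (222d)^2 is a perfect square in Q — but 222·59 = 13098 is not a perfect square (since 222 and 59 are distinct squarefree integers). Contradiction. Hence √59 ∉ Q(√222), so x^2 - 59 stays irreducible over Q(√222) and [Q(√222, √59) : Q(√222)] = 2. By the tower law, [Q(√222, √59) : Q] = 2 · 2 = 4.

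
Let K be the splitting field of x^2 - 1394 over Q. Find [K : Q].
[K : Q] = 2

f(x) = x^2 - 1394 factors as (x - √1394)(x + √1394). The splitting field is K = Q(√1394). Since 1394 is squarefree and > 1, it is not a perfect square, so x^2 - 1394 is irreducible over Q and [Q(√1394) : Q] = 2. Hence [K : Q] = 2.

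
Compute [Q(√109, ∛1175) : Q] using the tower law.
[Q(√109, ∛1175) : Q] = 6

Let L = Q(√109, ∛1175). Since Q(√109) ⊂ L and [Q(√109):Q] = 2, the tower law gives 2 | [L:Q]. Likewise Q(∛1175) ⊂ L with [Q(∛1175):Q] = 3 (because 1175 is not a perfect cube), so 3 | [L:Q]. As gcd(2,3) = 1, [L:Q] is divisible by 6. Conversely L is generated over Q by √109 and ∛1175, so [L:Q] ≤ 2·3 = 6. Therefore [Q(√109, ∛1175) : Q] = 6.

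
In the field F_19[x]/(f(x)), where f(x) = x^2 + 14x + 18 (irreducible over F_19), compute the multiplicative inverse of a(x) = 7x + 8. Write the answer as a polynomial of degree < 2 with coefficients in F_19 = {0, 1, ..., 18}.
a(x)^(-1) ≡ 5x + 10 (mod f(x))

Since f is irreducible over F_19, F_19[x]/(f) is a field and a(x) ≠ 0 has an inverse. Apply the extended Euclidean algorithm to f(x) and a(x) in F_19[x]: f(x) = (11x + 3)·a(x) + (13). The last nonzero remainder is the constant 13 = gcd(f, a) in F_19. Back-substituting through the division chain expresses 13 = s(x)·a(x) + t(x)·f(x) with s(x) ≡ 8x + 16 (mod f), so (8x + 16)·a(x) ≡ 13 (mod f). Multiplying by 13^(-1) ≡ 3 in F_19 gives a(x)^(-1) ≡ 3·(8x + 16) ≡ 5x + 10 (mod f). Check: (7x + 8)·(5x + 10) = 16x^2 + 15x + 4 ≡ 1 (mod x^2 + 14x + 18).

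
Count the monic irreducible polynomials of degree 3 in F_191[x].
There are 2322560 monic irreducible polynomials of degree 3 over F_191

Each element of F_{191^3} that lies in no proper subfield is a root of exactly one monic irreducible of degree 3 over F_191, and each such polynomial has 3 distinct roots in F_{191^3}. By Möbius inversion the count is N_191(3) = (1/3) Σ_{d|3} μ(3/d) · 191^d = (1/3)(μ(3)·191^1 + μ(1)·191^3) = 6967680/3 = 2322560.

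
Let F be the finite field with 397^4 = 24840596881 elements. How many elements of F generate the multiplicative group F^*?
There are φ(24840596880) = 5991321600 primitive elements

F_q^* is cyclic of order q - 1 = 24840596880. A cyclic group of order m has exactly φ(m) generators. Here m = 24840596880 = 2^4 · 3^2 · 5 · 11 · 199 · 15761, so the number of primitive elements is φ(24840596880) = 5991321600.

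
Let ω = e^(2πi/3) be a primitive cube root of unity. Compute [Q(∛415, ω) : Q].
[Q(∛415, ω) : Q] = 6

[Q(∛415):Q] = 3 (min poly x^3 - 415, irreducible since 415 is not a perfect cube). [Q(ω):Q] = 2 (min poly x^2 + x + 1). Since Q(∛415) ⊂ R and ω ∉ R, we have ω ∉ Q(∛415), so x^2 + x + 1 remains irreducible over Q(∛415) and [Q(∛415, ω) : Q(∛415)] = 2. By the tower law, [Q(∛415, ω) : Q] = 3 · 2 = 6. (In fact Q(∛415, ω) is the splitting field of x^3 - 415 over Q.)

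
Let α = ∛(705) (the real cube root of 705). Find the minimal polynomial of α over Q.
m_α(x) = x^3 - 705

α satisfies α^3 = 705, so x^3 - 705 annihilates α. By the rational root test, a rational root p/q (in lowest terms) of x^3 - 705 would satisfy p^3 = 705 q^3, forcing q = 1 and p^3 = 705; but 705 is not a perfect cube, contradiction. A monic cubic over Q with no rational root is irreducible (any nontrivial factorization would include a linear factor). Hence x^3 - 705 is the minimal polynomial of α, and in particular [Q(α):Q] = 3.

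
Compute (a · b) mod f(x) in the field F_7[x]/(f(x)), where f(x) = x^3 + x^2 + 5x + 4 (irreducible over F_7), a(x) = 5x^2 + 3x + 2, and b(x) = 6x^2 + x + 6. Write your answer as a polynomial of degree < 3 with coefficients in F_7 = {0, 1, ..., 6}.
a · b ≡ 5x + 5 (mod f(x))

Multiply in F_7[x]: a(x)·b(x) = (5x^2 + 3x + 2)·(6x^2 + x + 6) = 2x^4 + 2x^3 + 3x^2 + 6x + 5. This has degree ≥ 3, so divide by f(x) over F_7: 2x^4 + 2x^3 + 3x^2 + 6x + 5 = (2x)·(x^3 + x^2 + 5x + 4) + (5x + 5). Hence a·b ≡ 5x + 5 (mod f). (F_7[x]/(f) is a field with 7^3 = 343 elements since f is irreducible of degree 3.)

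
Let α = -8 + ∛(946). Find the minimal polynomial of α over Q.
m_α(x) = x^3 + 24x^2 + 192x - 434

Set β = α + 8 = ∛(946), so β^3 = 946. Then (α + 8)^3 - 946 = 0, i.e. α is a root of g(x) = (x + 8)^3 - 946 = x^3 + 24x^2 + 192x - 434. Since g(x) = h(x + 8) where h(x) = x^3 - 946, and h is irreducible over Q (because 946 is not a perfect cube, so h has no rational root, and a monic cubic with no rational root is irreducible), g is also irreducible (irreducibility is preserved under the substitution x → x + 8). Hence m_α(x) = x^3 + 24x^2 + 192x - 434.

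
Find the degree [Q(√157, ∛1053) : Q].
[Q(√157, ∛1053) : Q] = 6

Let L = Q(√157, ∛1053). Since Q(√157) ⊂ L and [Q(√157):Q] = 2, the tower law gives 2 | [L:Q]. Likewise Q(∛1053) ⊂ L with [Q(∛1053):Q] = 3 (because 1053 is not a perfect cube), so 3 | [L:Q]. As gcd(2,3) = 1, [L:Q] is divisible by 6. Conversely L is generated over Q by √157 and ∛1053, so [L:Q] ≤ 2·3 = 6. Therefore [Q(√157, ∛1053) : Q] = 6.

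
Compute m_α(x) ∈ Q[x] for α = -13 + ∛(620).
m_α(x) = x^3 + 39x^2 + 507x + 1577

Set β = α + 13 = ∛(620), so β^3 = 620. Then (α + 13)^3 - 620 = 0, i.e. α is a root of g(x) = (x + 13)^3 - 620 = x^3 + 39x^2 + 507x + 1577. Since g(x) = h(x + 13) where h(x) = x^3 - 620, and h is irreducible over Q (because 620 is not a perfect cube, so h has no rational root, and a monic cubic with no rational root is irreducible), g is also irreducible (irreducibility is preserved under the substitution x → x + 13). Hence m_α(x) = x^3 + 39x^2 + 507x + 1577.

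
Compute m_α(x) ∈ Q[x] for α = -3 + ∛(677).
m_α(x) = x^3 + 9x^2 + 27x - 650

Set β = α + 3 = ∛(677), so β^3 = 677. Then (α + 3)^3 - 677 = 0, i.e. α is a root of g(x) = (x + 3)^3 - 677 = x^3 + 9x^2 + 27x - 650. Since g(x) = h(x + 3) where h(x) = x^3 - 677, and h is irreducible over Q (because 677 is not a perfect cube, so h has no rational root, and a monic cubic with no rational root is irreducible), g is also irreducible (irreducibility is preserved under the substitution x → x + 3). Hence m_α(x) = x^3 + 9x^2 + 27x - 650.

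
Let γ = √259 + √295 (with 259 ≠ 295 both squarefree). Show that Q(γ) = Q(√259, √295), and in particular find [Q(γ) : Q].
[Q(γ) : Q] = 4 (equivalently, Q(γ) = Q(√259, √295))

Obviously Q(γ) ⊆ Q(√259, √295), and [Q(√259, √295):Q] = 4 (since 259, 295 are distinct squarefree integers > 1 with 76405 not a perfect square). To show equality we compute the minimal polynomial of γ. From γ = √259 + √295: γ^2 = 259 + 2√(76405) + 295 = 554 + 2√(76405), so γ^2 - 554 = 2√(76405); squaring, (γ^2 - 554)^2 = 4·76405, i.e. γ^4 - 1108γ^2 + 306916 - 305620 = 0, i.e. γ^4 - 1108γ^2 + 1296 = 0. So γ is a root of x^4 - 1108x^2 + 1296. This polynomial is irreducible over Q: it has no rational root (each ±√259 ± √295 is irrational), and any factorization into two quadratics over Q would force √(76405) ∈ Q (pairing opposite roots) or √259, √295 ∈ Q (other pairings), all impossible. Hence [Q(γ):Q] = 4 = [Q(√259, √295):Q], so Q(γ) = Q(√259, √295).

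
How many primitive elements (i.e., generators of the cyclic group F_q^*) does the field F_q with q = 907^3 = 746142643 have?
There are φ(746142642) = 211766400 primitive elements

F_q^* is cyclic of order q - 1 = 746142642. A cyclic group of order m has exactly φ(m) generators. Here m = 746142642 = 2 · 3^2 · 7 · 151 · 39217, so the number of primitive elements is φ(746142642) = 211766400.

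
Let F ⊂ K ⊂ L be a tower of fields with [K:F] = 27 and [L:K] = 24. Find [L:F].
[L:F] = 648

The tower law says that for any tower of field extensions F ⊂ K ⊂ L with finite degrees, [L:F] = [L:K] · [K:F]. Here this gives [L:F] = 24 · 27 = 648.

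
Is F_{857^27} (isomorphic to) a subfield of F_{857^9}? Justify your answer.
No: F_{857^27} is not a subfield of F_{857^9}

F_{p^m} embeds in F_{p^n} iff m | n. Here 27 ∤ 9 (since 9 = 0·27 + 9 with remainder 9 ≠ 0), so F_{857^27} is not a subfield of F_{857^9}. Equivalently: if it were, the tower law would give 27 = [F_{857^27}:F_857] dividing [F_{857^9}:F_857] = 9, contradiction.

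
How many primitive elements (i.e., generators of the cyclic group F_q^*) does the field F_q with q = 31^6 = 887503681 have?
There are φ(887503680) = 191600640 primitive elements

F_q^* is cyclic of order q - 1 = 887503680. A cyclic group of order m has exactly φ(m) generators. Here m = 887503680 = 2^6 · 3^2 · 5 · 7^2 · 19 · 331, so the number of primitive elements is φ(887503680) = 191600640.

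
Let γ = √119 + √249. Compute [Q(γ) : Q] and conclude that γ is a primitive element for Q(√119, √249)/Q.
[Q(γ) : Q] = 4 (equivalently, Q(γ) = Q(√119, √249))

Obviously Q(γ) ⊆ Q(√119, √249), and [Q(√119, √249):Q] = 4 (since 119, 249 are distinct squarefree integers > 1 with 29631 not a perfect square). To show equality we compute the minimal polynomial of γ. From γ = √119 + √249: γ^2 = 119 + 2√(29631) + 249 = 368 + 2√(29631), so γ^2 - 368 = 2√(29631); squaring, (γ^2 - 368)^2 = 4·29631, i.e. γ^4 - 736γ^2 + 135424 - 118524 = 0, i.e. γ^4 - 736γ^2 + 16900 = 0. So γ is a root of x^4 - 736x^2 + 16900. This polynomial is irreducible over Q: it has no rational root (each ±√119 ± √249 is irrational), and any factorization into two quadratics over Q would force √(29631) ∈ Q (pairing opposite roots) or √119, √249 ∈ Q (other pairings), all impossible. Hence [Q(γ):Q] = 4 = [Q(√119, √249):Q], so Q(γ) = Q(√119, √249).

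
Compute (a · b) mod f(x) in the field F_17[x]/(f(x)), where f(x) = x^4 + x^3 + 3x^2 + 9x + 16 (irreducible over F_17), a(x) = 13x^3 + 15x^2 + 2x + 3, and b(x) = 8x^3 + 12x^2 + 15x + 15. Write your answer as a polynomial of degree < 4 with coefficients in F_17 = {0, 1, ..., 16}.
a · b ≡ 10x^3 + 10x^2 + 13x + 3 (mod f(x))

Multiply in F_17[x]: a(x)·b(x) = (13x^3 + 15x^2 + 2x + 3)·(8x^3 + 12x^2 + 15x + 15) = 2x^6 + 4x^5 + 9x^3 + 2x^2 + 7x + 11. This has degree ≥ 4, so divide by f(x) over F_17: 2x^6 + 4x^5 + 9x^3 + 2x^2 + 7x + 11 = (2x^2 + 2x + 9)·(x^4 + x^3 + 3x^2 + 9x + 16) + (10x^3 + 10x^2 + 13x + 3). Hence a·b ≡ 10x^3 + 10x^2 + 13x + 3 (mod f). (F_17[x]/(f) is a field with 17^4 = 83521 elements since f is irreducible of degree 4.)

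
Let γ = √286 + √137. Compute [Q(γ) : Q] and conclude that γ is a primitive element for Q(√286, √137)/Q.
[Q(γ) : Q] = 4 (equivalently, Q(γ) = Q(√286, √137))

Obviously Q(γ) ⊆ Q(√286, √137), and [Q(√286, √137):Q] = 4 (since 286, 137 are distinct squarefree integers > 1 with 39182 not a perfect square). To show equality we compute the minimal polynomial of γ. From γ = √286 + √137: γ^2 = 286 + 2√(39182) + 137 = 423 + 2√(39182), so γ^2 - 423 = 2√(39182); squaring, (γ^2 - 423)^2 = 4·39182, i.e. γ^4 - 846γ^2 + 178929 - 156728 = 0, i.e. γ^4 - 846γ^2 + 22201 = 0. So γ is a root of x^4 - 846x^2 + 22201. This polynomial is irreducible over Q: it has no rational root (each ±√286 ± √137 is irrational), and any factorization into two quadratics over Q would force √(39182) ∈ Q (pairing opposite roots) or √286, √137 ∈ Q (other pairings), all impossible. Hence [Q(γ):Q] = 4 = [Q(√286, √137):Q], so Q(γ) = Q(√286, √137).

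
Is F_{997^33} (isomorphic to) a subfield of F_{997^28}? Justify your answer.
No: F_{997^33} is not a subfield of F_{997^28}

F_{p^m} embeds in F_{p^n} iff m | n. Here 33 ∤ 28 (since 28 = 0·33 + 28 with remainder 28 ≠ 0), so F_{997^33} is not a subfield of F_{997^28}. Equivalently: if it were, the tower law would give 33 = [F_{997^33}:F_997] dividing [F_{997^28}:F_997] = 28, contradiction.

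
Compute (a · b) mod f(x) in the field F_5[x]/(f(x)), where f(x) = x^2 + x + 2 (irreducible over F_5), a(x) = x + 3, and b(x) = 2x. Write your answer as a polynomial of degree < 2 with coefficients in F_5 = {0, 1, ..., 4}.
a · b ≡ 4x + 1 (mod f(x))

Multiply in F_5[x]: a(x)·b(x) = (x + 3)·(2x) = 2x^2 + x. This has degree ≥ 2, so divide by f(x) over F_5: 2x^2 + x = (2)·(x^2 + x + 2) + (4x + 1). Hence a·b ≡ 4x + 1 (mod f). (F_5[x]/(f) is a field with 5^2 = 25 elements since f is irreducible of degree 2.)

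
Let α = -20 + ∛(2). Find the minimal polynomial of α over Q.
m_α(x) = x^3 + 60x^2 + 1200x + 7998

Set β = α + 20 = ∛(2), so β^3 = 2. Then (α + 20)^3 - 2 = 0, i.e. α is a root of g(x) = (x + 20)^3 - 2 = x^3 + 60x^2 + 1200x + 7998. Since g(x) = h(x + 20) where h(x) = x^3 - 2, and h is irreducible over Q (because 2 is not a perfect cube, so h has no rational root, and a monic cubic with no rational root is irreducible), g is also irreducible (irreducibility is preserved under the substitution x → x + 20). Hence m_α(x) = x^3 + 60x^2 + 1200x + 7998.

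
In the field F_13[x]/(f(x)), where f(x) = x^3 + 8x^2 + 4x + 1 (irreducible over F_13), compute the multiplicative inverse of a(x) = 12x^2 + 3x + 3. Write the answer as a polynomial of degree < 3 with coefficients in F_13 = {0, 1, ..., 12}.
a(x)^(-1) ≡ 11x^2 + 6 (mod f(x))

Since f is irreducible over F_13, F_13[x]/(f) is a field and a(x) ≠ 0 has an inverse. Apply the extended Euclidean algorithm to f(x) and a(x) in F_13[x]: f(x) = (12x + 2)·a(x) + (x + 8);  a(x) = (12x + 11)·(x + 8) + (6). The last nonzero remainder is the constant 6 = gcd(f, a) in F_13. Back-substituting through the division chain expresses 6 = s(x)·a(x) + t(x)·f(x) with s(x) ≡ x^2 + 10 (mod f), so (x^2 + 10)·a(x) ≡ 6 (mod f). Multiplying by 6^(-1) ≡ 11 in F_13 gives a(x)^(-1) ≡ 11·(x^2 + 10) ≡ 11x^2 + 6 (mod f). Check: (12x^2 + 3x + 3)·(11x^2 + 6) = 2x^4 + 7x^3 + x^2 + 5x + 5 ≡ 1 (mod x^3 + 8x^2 + 4x + 1).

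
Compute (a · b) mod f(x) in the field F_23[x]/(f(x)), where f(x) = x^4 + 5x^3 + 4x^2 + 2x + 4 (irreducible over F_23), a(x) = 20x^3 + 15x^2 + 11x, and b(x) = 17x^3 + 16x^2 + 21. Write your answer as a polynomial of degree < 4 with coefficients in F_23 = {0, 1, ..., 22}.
a · b ≡ 9x^2 + 16x (mod f(x))

Multiply in F_23[x]: a(x)·b(x) = (20x^3 + 15x^2 + 11x)·(17x^3 + 16x^2 + 21) = 18x^6 + 13x^4 + 21x^3 + 16x^2 + x. This has degree ≥ 4, so divide by f(x) over F_23: 18x^6 + 13x^4 + 21x^3 + 16x^2 + x = (18x^2 + 2x)·(x^4 + 5x^3 + 4x^2 + 2x + 4) + (9x^2 + 16x). Hence a·b ≡ 9x^2 + 16x (mod f). (F_23[x]/(f) is a field with 23^4 = 279841 elements since f is irreducible of degree 4.)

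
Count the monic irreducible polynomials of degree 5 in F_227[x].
There are 120547797936 monic irreducible polynomials of degree 5 over F_227

Each element of F_{227^5} that lies in no proper subfield is a root of exactly one monic irreducible of degree 5 over F_227, and each such polynomial has 5 distinct roots in F_{227^5}. By Möbius inversion the count is N_227(5) = (1/5) Σ_{d|5} μ(5/d) · 227^d = (1/5)(μ(5)·227^1 + μ(1)·227^5) = 602738989680/5 = 120547797936.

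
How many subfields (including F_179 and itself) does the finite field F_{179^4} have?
F_{179^4} has 3 subfields

The subfields of F_{p^n} are exactly the fields F_{p^d} for d | n (each is the fixed field of the unique index-d subgroup of Gal(F_{p^n}/F_p) ≅ Z/nZ). The divisors of n = 4 are {1, 2, 4}, giving 3 subfields: F_{179^1}, F_{179^2}, F_{179^4}.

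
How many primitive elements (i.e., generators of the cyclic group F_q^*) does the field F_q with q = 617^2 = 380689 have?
There are φ(380688) = 97920 primitive elements

F_q^* is cyclic of order q - 1 = 380688. A cyclic group of order m has exactly φ(m) generators. Here m = 380688 = 2^4 · 3 · 7 · 11 · 103, so the number of primitive elements is φ(380688) = 97920.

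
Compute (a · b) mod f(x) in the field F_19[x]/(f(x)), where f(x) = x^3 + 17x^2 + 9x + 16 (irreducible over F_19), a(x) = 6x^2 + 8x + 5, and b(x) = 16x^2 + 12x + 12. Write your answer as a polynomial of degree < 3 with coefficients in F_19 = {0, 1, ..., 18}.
a · b ≡ 16x^2 + 13x + 1 (mod f(x))

Multiply in F_19[x]: a(x)·b(x) = (6x^2 + 8x + 5)·(16x^2 + 12x + 12) = x^4 + 10x^3 + x^2 + 4x + 3. This has degree ≥ 3, so divide by f(x) over F_19: x^4 + 10x^3 + x^2 + 4x + 3 = (x + 12)·(x^3 + 17x^2 + 9x + 16) + (16x^2 + 13x + 1). Hence a·b ≡ 16x^2 + 13x + 1 (mod f). (F_19[x]/(f) is a field with 19^3 = 6859 elements since f is irreducible of degree 3.)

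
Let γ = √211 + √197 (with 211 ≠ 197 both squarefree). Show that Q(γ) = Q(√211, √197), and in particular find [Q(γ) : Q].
[Q(γ) : Q] = 4 (equivalently, Q(γ) = Q(√211, √197))

Obviously Q(γ) ⊆ Q(√211, √197), and [Q(√211, √197):Q] = 4 (since 211, 197 are distinct squarefree integers > 1 with 41567 not a perfect square). To show equality we compute the minimal polynomial of γ. From γ = √211 + √197: γ^2 = 211 + 2√(41567) + 197 = 408 + 2√(41567), so γ^2 - 408 = 2√(41567); squaring, (γ^2 - 408)^2 = 4·41567, i.e. γ^4 - 816γ^2 + 166464 - 166268 = 0, i.e. γ^4 - 816γ^2 + 196 = 0. So γ is a root of x^4 - 816x^2 + 196. This polynomial is irreducible over Q: it has no rational root (each ±√211 ± √197 is irrational), and any factorization into two quadratics over Q would force √(41567) ∈ Q (pairing opposite roots) or √211, √197 ∈ Q (other pairings), all impossible. Hence [Q(γ):Q] = 4 = [Q(√211, √197):Q], so Q(γ) = Q(√211, √197).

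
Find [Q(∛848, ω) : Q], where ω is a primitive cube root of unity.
[Q(∛848, ω) : Q] = 6

[Q(∛848):Q] = 3 (min poly x^3 - 848, irreducible since 848 is not a perfect cube). [Q(ω):Q] = 2 (min poly x^2 + x + 1). Since Q(∛848) ⊂ R and ω ∉ R, we have ω ∉ Q(∛848), so x^2 + x + 1 remains irreducible over Q(∛848) and [Q(∛848, ω) : Q(∛848)] = 2. By the tower law, [Q(∛848, ω) : Q] = 3 · 2 = 6. (In fact Q(∛848, ω) is the splitting field of x^3 - 848 over Q.)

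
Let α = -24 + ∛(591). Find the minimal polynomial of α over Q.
m_α(x) = x^3 + 72x^2 + 1728x + 13233

Set β = α + 24 = ∛(591), so β^3 = 591. Then (α + 24)^3 - 591 = 0, i.e. α is a root of g(x) = (x + 24)^3 - 591 = x^3 + 72x^2 + 1728x + 13233. Since g(x) = h(x + 24) where h(x) = x^3 - 591, and h is irreducible over Q (because 591 is not a perfect cube, so h has no rational root, and a monic cubic with no rational root is irreducible), g is also irreducible (irreducibility is preserved under the substitution x → x + 24). Hence m_α(x) = x^3 + 72x^2 + 1728x + 13233.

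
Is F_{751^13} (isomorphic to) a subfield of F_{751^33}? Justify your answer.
No: F_{751^13} is not a subfield of F_{751^33}

F_{p^m} embeds in F_{p^n} iff m | n. Here 13 ∤ 33 (since 33 = 2·13 + 7 with remainder 7 ≠ 0), so F_{751^13} is not a subfield of F_{751^33}. Equivalently: if it were, the tower law would give 13 = [F_{751^13}:F_751] dividing [F_{751^33}:F_751] = 33, contradiction.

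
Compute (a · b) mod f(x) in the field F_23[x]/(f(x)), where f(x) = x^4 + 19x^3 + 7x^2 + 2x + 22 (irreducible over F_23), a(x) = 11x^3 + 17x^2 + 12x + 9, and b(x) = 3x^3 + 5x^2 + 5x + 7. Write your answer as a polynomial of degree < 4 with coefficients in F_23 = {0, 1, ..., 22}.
a · b ≡ 12x^3 + 11x^2 + 22x + 17 (mod f(x))

Multiply in F_23[x]: a(x)·b(x) = (11x^3 + 17x^2 + 12x + 9)·(3x^3 + 5x^2 + 5x + 7) = 10x^6 + 14x^5 + 15x^4 + 19x^3 + 17x^2 + 14x + 17. This has degree ≥ 4, so divide by f(x) over F_23: 10x^6 + 14x^5 + 15x^4 + 19x^3 + 17x^2 + 14x + 17 = (10x^2 + 8x)·(x^4 + 19x^3 + 7x^2 + 2x + 22) + (12x^3 + 11x^2 + 22x + 17). Hence a·b ≡ 12x^3 + 11x^2 + 22x + 17 (mod f). (F_23[x]/(f) is a field with 23^4 = 279841 elements since f is irreducible of degree 4.)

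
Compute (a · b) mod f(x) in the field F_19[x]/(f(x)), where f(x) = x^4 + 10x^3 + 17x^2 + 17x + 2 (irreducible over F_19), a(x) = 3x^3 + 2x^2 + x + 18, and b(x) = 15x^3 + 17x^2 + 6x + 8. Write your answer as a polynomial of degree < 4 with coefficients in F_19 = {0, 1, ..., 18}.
a · b ≡ 3x^3 + 12x^2 + 17x + 12 (mod f(x))

Multiply in F_19[x]: a(x)·b(x) = (3x^3 + 2x^2 + x + 18)·(15x^3 + 17x^2 + 6x + 8) = 7x^6 + 5x^5 + 10x^4 + 5x^2 + 2x + 11. This has degree ≥ 4, so divide by f(x) over F_19: 7x^6 + 5x^5 + 10x^4 + 5x^2 + 2x + 11 = (7x^2 + 11x + 9)·(x^4 + 10x^3 + 17x^2 + 17x + 2) + (3x^3 + 12x^2 + 17x + 12). Hence a·b ≡ 3x^3 + 12x^2 + 17x + 12 (mod f). (F_19[x]/(f) is a field with 19^4 = 130321 elements since f is irreducible of degree 4.)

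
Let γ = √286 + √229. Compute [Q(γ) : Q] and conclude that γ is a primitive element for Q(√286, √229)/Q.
[Q(γ) : Q] = 4 (equivalently, Q(γ) = Q(√286, √229))

Obviously Q(γ) ⊆ Q(√286, √229), and [Q(√286, √229):Q] = 4 (since 286, 229 are distinct squarefree integers > 1 with 65494 not a perfect square). To show equality we compute the minimal polynomial of γ. From γ = √286 + √229: γ^2 = 286 + 2√(65494) + 229 = 515 + 2√(65494), so γ^2 - 515 = 2√(65494); squaring, (γ^2 - 515)^2 = 4·65494, i.e. γ^4 - 1030γ^2 + 265225 - 261976 = 0, i.e. γ^4 - 1030γ^2 + 3249 = 0. So γ is a root of x^4 - 1030x^2 + 3249. This polynomial is irreducible over Q: it has no rational root (each ±√286 ± √229 is irrational), and any factorization into two quadratics over Q would force √(65494) ∈ Q (pairing opposite roots) or √286, √229 ∈ Q (other pairings), all impossible. Hence [Q(γ):Q] = 4 = [Q(√286, √229):Q], so Q(γ) = Q(√286, √229).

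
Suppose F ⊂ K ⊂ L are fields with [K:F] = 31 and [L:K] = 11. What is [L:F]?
[L:F] = 341

The tower law says that for any tower of field extensions F ⊂ K ⊂ L with finite degrees, [L:F] = [L:K] · [K:F]. Here this gives [L:F] = 11 · 31 = 341.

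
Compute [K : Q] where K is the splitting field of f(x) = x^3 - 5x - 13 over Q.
[K : Q] = 6

By the rational root test, any rational root of the monic integer polynomial f(x) = x^3 - 5x - 13 must be an integer dividing the constant term -13, i.e. one of ±{1, 13}. Evaluating: f(1) = -17, f(-1) = -9, f(13) = 2119, f(-13) = -2145; none is 0, so f has no rational root and is therefore irreducible over Q (a cubic with no linear factor over a field is irreducible). For an irreducible cubic, the Galois group is A_3 or S_3 according as the discriminant disc(f) = -4a^3 - 27b^2 = -4·(-5)^3 - 27·(-13)^2 = -4063 is or is not a square in Q. Here disc(f) = -4063 is not a perfect square in Q, so the Galois group of f over Q is not contained in A_3 and must be all of S_3. The splitting field has degree |S_3| = 6 over Q, so [K : Q] = 6.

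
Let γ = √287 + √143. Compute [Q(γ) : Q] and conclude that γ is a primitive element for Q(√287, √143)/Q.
[Q(γ) : Q] = 4 (equivalently, Q(γ) = Q(√287, √143))

Obviously Q(γ) ⊆ Q(√287, √143), and [Q(√287, √143):Q] = 4 (since 287, 143 are distinct squarefree integers > 1 with 41041 not a perfect square). To show equality we compute the minimal polynomial of γ. From γ = √287 + √143: γ^2 = 287 + 2√(41041) + 143 = 430 + 2√(41041), so γ^2 - 430 = 2√(41041); squaring, (γ^2 - 430)^2 = 4·41041, i.e. γ^4 - 860γ^2 + 184900 - 164164 = 0, i.e. γ^4 - 860γ^2 + 20736 = 0. So γ is a root of x^4 - 860x^2 + 20736. This polynomial is irreducible over Q: it has no rational root (each ±√287 ± √143 is irrational), and any factorization into two quadratics over Q would force √(41041) ∈ Q (pairing opposite roots) or √287, √143 ∈ Q (other pairings), all impossible. Hence [Q(γ):Q] = 4 = [Q(√287, √143):Q], so Q(γ) = Q(√287, √143).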